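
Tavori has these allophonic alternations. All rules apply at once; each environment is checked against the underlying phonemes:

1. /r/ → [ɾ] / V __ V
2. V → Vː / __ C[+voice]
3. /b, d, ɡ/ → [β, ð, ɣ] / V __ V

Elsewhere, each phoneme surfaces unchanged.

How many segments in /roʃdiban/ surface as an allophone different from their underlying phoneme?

3

Segments that undergo a rule: /i/ → [iː] (rule 2); /b/ → [β] (rule 3); /a/ → [aː] (rule 2).
All other segments surface unchanged.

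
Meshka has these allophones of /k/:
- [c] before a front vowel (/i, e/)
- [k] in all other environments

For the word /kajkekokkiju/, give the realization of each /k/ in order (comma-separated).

Occurrence 1 (position 1): no conditioning environment matches → elsewhere allophone [k].
Occurrence 2 (position 4): before a front vowel → [c].
Occurrence 3 (position 6): no conditioning environment matches → elsewhere allophone [k].
Occurrence 4 (position 8): no conditioning environment matches → elsewhere allophone [k].
Occurrence 5 (position 9): before a front vowel → [c].

[k], [c], [k], [k], [c]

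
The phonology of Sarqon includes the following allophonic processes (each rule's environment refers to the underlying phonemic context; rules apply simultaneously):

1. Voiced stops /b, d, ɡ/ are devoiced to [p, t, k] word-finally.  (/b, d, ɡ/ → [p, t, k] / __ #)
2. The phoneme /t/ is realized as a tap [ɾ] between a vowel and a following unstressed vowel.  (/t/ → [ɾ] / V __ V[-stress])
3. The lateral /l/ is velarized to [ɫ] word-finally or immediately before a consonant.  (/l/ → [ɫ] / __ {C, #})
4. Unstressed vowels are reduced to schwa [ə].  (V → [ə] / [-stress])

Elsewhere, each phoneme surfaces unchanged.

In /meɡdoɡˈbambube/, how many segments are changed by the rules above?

4

Segments that undergo a rule: /e/ → [ə] (rule 4); /o/ → [ə] (rule 4); /u/ → [ə] (rule 4); /e/ → [ə] (rule 4).
All other segments surface unchanged.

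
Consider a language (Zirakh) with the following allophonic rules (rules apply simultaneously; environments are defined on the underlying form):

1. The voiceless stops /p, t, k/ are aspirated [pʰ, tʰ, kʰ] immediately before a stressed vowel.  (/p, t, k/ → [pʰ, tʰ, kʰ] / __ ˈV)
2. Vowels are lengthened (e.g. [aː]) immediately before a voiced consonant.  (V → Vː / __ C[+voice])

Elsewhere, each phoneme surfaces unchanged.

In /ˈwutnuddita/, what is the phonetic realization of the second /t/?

[t]

/t/ (between /i/ and /a/): rule 1 targets it, but not immediately before a stressed vowel → unchanged [t].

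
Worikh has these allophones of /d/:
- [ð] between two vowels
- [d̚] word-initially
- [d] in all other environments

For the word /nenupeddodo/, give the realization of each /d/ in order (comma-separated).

Occurrence 1 (position 7): no conditioning environment matches → elsewhere allophone [d].
Occurrence 2 (position 8): no conditioning environment matches → elsewhere allophone [d].
Occurrence 3 (position 10): between two vowels → [ð].

[d], [d], [ð]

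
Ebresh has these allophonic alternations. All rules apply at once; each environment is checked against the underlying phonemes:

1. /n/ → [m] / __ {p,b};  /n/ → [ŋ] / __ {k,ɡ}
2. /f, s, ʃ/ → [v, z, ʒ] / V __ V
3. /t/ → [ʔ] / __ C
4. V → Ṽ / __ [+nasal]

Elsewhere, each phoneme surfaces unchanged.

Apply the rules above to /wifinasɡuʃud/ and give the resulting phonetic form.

/w/ (word-initial) is unaffected → [w].
/i/ (between /w/ and /f/) fails the environment for rule 4, so it stays [i].
/f/ (between /i/ and /i/): between two vowels, so rule 2 applies → [v].
/i/ — between /f/ and /n/, before a nasal consonant — surfaces as [ĩ] (rule 4).
/n/ (between /i/ and /a/) is in the target of rule 1 but the environment (before a labial or velar stop) is not met → [n].
/a/ (between /n/ and /s/): rule 4 targets it, but not before a nasal consonant → unchanged [a].
/s/ (between /a/ and /ɡ/): rule 2 targets it, but not between two vowels → unchanged [s].
/ɡ/ (between /s/ and /u/): no rule targets it → [ɡ].
/u/ (between /ɡ/ and /ʃ/) fails the environment for rule 4, so it stays [u].
Rule 2 applies to /ʃ/ (between /u/ and /u/: between two vowels) → [ʒ].
/u/ (between /ʃ/ and /d/) is in the target of rule 4 but the environment (before a nasal consonant) is not met → [u].
/d/ (word-final) is unaffected → [d].

[wivĩnasɡuʒud]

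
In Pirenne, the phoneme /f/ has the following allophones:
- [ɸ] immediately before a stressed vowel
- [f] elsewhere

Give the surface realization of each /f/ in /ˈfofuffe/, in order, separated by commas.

[ɸ], [f], [f], [f]

Occurrence 1 (position 1): immediately before a stressed vowel → [ɸ].
Occurrence 2 (position 3): no conditioning environment matches → elsewhere allophone [f].
Occurrence 3 (position 5): no conditioning environment matches → elsewhere allophone [f].
Occurrence 4 (position 6): no conditioning environment matches → elsewhere allophone [f].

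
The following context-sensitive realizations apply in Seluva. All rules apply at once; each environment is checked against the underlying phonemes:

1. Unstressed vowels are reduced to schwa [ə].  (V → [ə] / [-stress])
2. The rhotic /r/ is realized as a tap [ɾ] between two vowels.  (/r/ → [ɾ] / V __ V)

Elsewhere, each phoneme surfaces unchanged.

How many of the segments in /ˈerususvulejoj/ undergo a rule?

6

Segments that undergo a rule: /r/ → [ɾ] (rule 2); /u/ → [ə] (rule 1); /u/ → [ə] (rule 1); /u/ → [ə] (rule 1); /e/ → [ə] (rule 1); /o/ → [ə] (rule 1).
All other segments surface unchanged.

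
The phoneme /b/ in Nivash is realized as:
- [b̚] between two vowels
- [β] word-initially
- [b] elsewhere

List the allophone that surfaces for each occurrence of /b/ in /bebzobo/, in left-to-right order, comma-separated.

Occurrence 1 (position 1): word-initially → [β].
Occurrence 2 (position 3): no conditioning environment matches → elsewhere allophone [b].
Occurrence 3 (position 6): between two vowels → [b̚].

[β], [b], [b̚]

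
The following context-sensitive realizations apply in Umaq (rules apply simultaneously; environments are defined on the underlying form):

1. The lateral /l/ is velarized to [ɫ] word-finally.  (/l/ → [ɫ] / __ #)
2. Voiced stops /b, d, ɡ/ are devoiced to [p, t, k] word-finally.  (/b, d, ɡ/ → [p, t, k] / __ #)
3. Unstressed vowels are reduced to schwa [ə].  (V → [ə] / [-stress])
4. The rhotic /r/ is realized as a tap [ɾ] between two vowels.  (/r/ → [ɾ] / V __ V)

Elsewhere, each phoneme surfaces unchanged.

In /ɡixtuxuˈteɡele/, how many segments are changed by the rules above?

Segments that undergo a rule: /i/ → [ə] (rule 3); /u/ → [ə] (rule 3); /u/ → [ə] (rule 3); /e/ → [ə] (rule 3); /e/ → [ə] (rule 3).
All other segments surface unchanged.

5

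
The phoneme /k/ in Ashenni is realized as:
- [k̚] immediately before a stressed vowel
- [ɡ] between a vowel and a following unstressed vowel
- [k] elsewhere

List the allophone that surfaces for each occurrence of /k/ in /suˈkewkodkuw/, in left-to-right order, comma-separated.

[k̚], [k], [k]

Occurrence 1 (position 3): immediately before a stressed vowel → [k̚].
Occurrence 2 (position 6): no conditioning environment matches → elsewhere allophone [k].
Occurrence 3 (position 9): no conditioning environment matches → elsewhere allophone [k].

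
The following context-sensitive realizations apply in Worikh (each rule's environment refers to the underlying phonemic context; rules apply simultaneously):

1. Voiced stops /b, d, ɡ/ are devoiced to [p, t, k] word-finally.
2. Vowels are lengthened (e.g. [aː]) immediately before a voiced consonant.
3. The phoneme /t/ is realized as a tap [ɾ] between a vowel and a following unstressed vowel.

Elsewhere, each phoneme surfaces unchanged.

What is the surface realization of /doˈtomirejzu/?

/d/ — word-initial; rule 1 does not apply here → [d].
/o/ (between /d/ and /t/) is in the target of rule 2 but the environment (before a voiced consonant) is not met → [o].
/t/ (between /o/ and /o/) is in the target of rule 3 but the environment (between a vowel and a following unstressed vowel) is not met → [t].
/o/ (between /t/ and /m/) occurs before a voiced consonant → [oː] by rule 2.
/m/ (between /o/ and /i/): no rule targets it → [m].
/i/ (between /m/ and /r/) occurs before a voiced consonant → [iː] by rule 2.
/r/ stays [r].
/e/ (between /r/ and /j/): before a voiced consonant, so rule 2 applies → [eː].
/j/ stays [j].
/z/ (between /j/ and /u/) is unaffected → [z].
/u/ (word-final) fails the environment for rule 2, so it stays [u].

[doˈtoːmiːreːjzu]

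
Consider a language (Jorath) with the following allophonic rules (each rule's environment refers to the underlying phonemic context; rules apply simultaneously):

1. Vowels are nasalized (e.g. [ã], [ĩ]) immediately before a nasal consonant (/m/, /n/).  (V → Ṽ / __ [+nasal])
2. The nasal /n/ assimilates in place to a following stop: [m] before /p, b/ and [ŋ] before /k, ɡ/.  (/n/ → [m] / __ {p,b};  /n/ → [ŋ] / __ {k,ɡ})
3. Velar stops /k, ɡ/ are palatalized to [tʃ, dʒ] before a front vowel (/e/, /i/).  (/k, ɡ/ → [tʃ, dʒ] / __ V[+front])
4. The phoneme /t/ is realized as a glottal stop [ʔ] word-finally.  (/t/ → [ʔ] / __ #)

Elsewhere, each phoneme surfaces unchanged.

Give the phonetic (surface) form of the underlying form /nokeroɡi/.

/n/ (word-initial): rule 2 targets it, but not before a labial or velar stop → unchanged [n].
/o/ (between /n/ and /k/): rule 1 targets it, but not before a nasal consonant → unchanged [o].
/k/ meets the environment for rule 3 (before a front vowel) → [tʃ].
/e/ — between /k/ and /r/; rule 1 does not apply here → [e].
/r/ stays [r].
/o/ (between /r/ and /ɡ/) is in the target of rule 1 but the environment (before a nasal consonant) is not met → [o].
/ɡ/ (between /o/ and /i/) occurs before a front vowel → [dʒ] by rule 3.
/i/ — word-final; rule 1 does not apply here → [i].

[notʃerodʒi]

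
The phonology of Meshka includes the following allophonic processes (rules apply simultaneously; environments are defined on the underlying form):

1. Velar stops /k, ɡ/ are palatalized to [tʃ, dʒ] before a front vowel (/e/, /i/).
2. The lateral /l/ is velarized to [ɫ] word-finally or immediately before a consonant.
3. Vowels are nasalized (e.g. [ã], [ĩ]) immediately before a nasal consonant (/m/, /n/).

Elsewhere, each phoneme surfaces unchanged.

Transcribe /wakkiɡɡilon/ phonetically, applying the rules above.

[waktʃiɡdʒilõn]

/w/ — not in any rule's target class → [w].
/a/ — between /w/ and /k/; rule 3 does not apply here → [a].
/k/ (between /a/ and /k/) fails the environment for rule 1, so it stays [k].
/k/ — between /k/ and /i/, before a front vowel — surfaces as [tʃ] (rule 1).
/i/ (between /k/ and /ɡ/) is in the target of rule 3 but the environment (before a nasal consonant) is not met → [i].
/ɡ/ — between /i/ and /ɡ/; rule 1 does not apply here → [ɡ].
Rule 1 applies to /ɡ/ (between /ɡ/ and /i/: before a front vowel) → [dʒ].
/i/ (between /ɡ/ and /l/) is in the target of rule 3 but the environment (before a nasal consonant) is not met → [i].
/l/ (between /i/ and /o/) is in the target of rule 2 but the environment (word-finally or immediately before a consonant) is not met → [l].
/o/ (between /l/ and /n/): before a nasal consonant, so rule 3 applies → [õ].
/n/ (word-final) is unaffected → [n].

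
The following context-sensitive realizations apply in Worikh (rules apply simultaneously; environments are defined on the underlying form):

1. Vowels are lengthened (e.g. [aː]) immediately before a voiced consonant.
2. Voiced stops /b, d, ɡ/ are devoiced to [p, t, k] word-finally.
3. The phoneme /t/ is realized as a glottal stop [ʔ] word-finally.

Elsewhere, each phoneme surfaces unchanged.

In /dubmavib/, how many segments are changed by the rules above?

Segments that undergo a rule: /u/ → [uː] (rule 1); /a/ → [aː] (rule 1); /i/ → [iː] (rule 1); /b/ → [p] (rule 2).
All other segments surface unchanged.

4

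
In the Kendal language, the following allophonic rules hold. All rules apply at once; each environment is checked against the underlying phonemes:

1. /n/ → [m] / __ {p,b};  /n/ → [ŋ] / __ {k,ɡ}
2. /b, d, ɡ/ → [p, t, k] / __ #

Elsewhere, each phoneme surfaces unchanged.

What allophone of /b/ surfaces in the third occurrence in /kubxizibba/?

/b/ (between /b/ and /a/) fails the environment for rule 2, so it stays [b].

[b]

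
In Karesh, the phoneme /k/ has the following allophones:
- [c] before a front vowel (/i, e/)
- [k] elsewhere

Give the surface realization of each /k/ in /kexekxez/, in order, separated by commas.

[c], [k]

Occurrence 1 (position 1): before a front vowel → [c].
Occurrence 2 (position 5): no conditioning environment matches → elsewhere allophone [k].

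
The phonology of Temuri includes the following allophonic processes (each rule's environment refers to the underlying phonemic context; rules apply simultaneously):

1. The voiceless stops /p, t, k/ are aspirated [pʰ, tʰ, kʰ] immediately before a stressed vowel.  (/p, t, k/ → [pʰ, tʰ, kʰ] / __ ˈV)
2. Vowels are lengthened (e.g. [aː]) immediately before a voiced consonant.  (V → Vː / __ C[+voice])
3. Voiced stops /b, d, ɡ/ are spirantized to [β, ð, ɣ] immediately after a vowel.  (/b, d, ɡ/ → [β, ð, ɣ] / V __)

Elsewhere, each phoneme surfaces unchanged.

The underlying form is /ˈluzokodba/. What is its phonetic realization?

[ˈluːzokoːðba]

/l/ (word-initial): no rule targets it → [l].
/u/ (between /l/ and /z/) occurs before a voiced consonant → [uː] by rule 2.
/z/ — not in any rule's target class → [z].
/o/ (between /z/ and /k/) fails the environment for rule 2, so it stays [o].
/k/ (between /o/ and /o/) fails the environment for rule 1, so it stays [k].
/o/ (between /k/ and /d/) occurs before a voiced consonant → [oː] by rule 2.
/d/ (between /o/ and /b/): immediately after a vowel, so rule 3 applies → [ð].
/b/ — between /d/ and /a/; rule 3 does not apply here → [b].
/a/ — word-final; rule 2 does not apply here → [a].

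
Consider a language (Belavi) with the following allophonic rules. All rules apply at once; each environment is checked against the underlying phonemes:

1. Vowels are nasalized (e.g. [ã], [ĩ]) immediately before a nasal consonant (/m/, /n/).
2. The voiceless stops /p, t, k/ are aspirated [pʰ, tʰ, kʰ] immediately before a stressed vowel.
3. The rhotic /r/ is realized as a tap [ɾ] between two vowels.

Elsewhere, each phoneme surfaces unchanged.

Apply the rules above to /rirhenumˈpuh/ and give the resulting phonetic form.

[rirhẽnũmˈpʰuh]

/r/ (word-initial) is in the target of rule 3 but the environment (between two vowels) is not met → [r].
/i/ (between /r/ and /r/): rule 1 targets it, but not before a nasal consonant → unchanged [i].
/r/ (between /i/ and /h/) is in the target of rule 3 but the environment (between two vowels) is not met → [r].
/h/ (between /r/ and /e/) is unaffected → [h].
/e/ (between /h/ and /n/): before a nasal consonant, so rule 1 applies → [ẽ].
/n/ — not in any rule's target class → [n].
/u/ — between /n/ and /m/, before a nasal consonant — surfaces as [ũ] (rule 1).
/m/ — not in any rule's target class → [m].
/p/ (between /m/ and /u/): immediately before a stressed vowel, so rule 2 applies → [pʰ].
/u/ (between /p/ and /h/): rule 1 targets it, but not before a nasal consonant → unchanged [u].
/h/ (word-final): no rule targets it → [h].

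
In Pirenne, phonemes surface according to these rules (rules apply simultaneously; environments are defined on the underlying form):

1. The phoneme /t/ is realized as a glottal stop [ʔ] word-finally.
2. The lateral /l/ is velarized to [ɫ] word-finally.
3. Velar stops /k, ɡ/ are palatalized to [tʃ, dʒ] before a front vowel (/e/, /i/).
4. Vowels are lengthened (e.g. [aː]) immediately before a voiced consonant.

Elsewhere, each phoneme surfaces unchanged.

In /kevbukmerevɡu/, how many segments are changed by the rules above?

Segments that undergo a rule: /k/ → [tʃ] (rule 3); /e/ → [eː] (rule 4); /e/ → [eː] (rule 4); /e/ → [eː] (rule 4).
All other segments surface unchanged.

4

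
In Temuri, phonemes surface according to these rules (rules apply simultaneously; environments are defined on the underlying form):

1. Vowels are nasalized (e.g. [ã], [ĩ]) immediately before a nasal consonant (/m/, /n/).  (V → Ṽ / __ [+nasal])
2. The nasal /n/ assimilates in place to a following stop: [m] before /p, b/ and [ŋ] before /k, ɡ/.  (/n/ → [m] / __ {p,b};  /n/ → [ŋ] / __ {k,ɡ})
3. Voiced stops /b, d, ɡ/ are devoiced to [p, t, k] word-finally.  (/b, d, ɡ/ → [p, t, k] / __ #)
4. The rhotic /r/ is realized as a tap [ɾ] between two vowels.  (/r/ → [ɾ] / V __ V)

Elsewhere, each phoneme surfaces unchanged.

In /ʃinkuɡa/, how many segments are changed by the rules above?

2

Segments that undergo a rule: /i/ → [ĩ] (rule 1); /n/ → [ŋ] (rule 2).
All other segments surface unchanged.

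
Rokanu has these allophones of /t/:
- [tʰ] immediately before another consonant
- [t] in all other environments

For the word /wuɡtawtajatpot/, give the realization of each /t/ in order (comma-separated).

[t], [t], [tʰ], [t]

Occurrence 1 (position 4): no conditioning environment matches → elsewhere allophone [t].
Occurrence 2 (position 7): no conditioning environment matches → elsewhere allophone [t].
Occurrence 3 (position 11): immediately before another consonant → [tʰ].
Occurrence 4 (position 14): no conditioning environment matches → elsewhere allophone [t].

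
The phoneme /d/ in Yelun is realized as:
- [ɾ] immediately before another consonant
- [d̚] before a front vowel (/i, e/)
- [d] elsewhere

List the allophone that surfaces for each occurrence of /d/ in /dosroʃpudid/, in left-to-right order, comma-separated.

[d], [d̚], [d]

Occurrence 1 (position 1): no conditioning environment matches → elsewhere allophone [d].
Occurrence 2 (position 9): before a front vowel (/i, e/) → [d̚].
Occurrence 3 (position 11): no conditioning environment matches → elsewhere allophone [d].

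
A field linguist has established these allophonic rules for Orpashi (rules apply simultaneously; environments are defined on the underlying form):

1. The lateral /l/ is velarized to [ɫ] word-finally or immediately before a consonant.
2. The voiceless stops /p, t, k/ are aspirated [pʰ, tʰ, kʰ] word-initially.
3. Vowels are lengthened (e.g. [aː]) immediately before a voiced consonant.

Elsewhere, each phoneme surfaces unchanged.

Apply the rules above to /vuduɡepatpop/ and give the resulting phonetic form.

/u/ — between /v/ and /d/, before a voiced consonant — surfaces as [uː] (rule 3).
Rule 3 applies to /u/ (between /d/ and /ɡ/: before a voiced consonant) → [uː].
/e/ — between /ɡ/ and /p/; rule 3 does not apply here → [e].
/p/ (between /e/ and /a/): rule 2 targets it, but not word-initially → unchanged [p].
/a/ (between /p/ and /t/): rule 3 targets it, but not before a voiced consonant → unchanged [a].
/t/ — between /a/ and /p/; rule 2 does not apply here → [t].
/p/ (between /t/ and /o/) fails the environment for rule 2, so it stays [p].
/o/ (between /p/ and /p/) fails the environment for rule 3, so it stays [o].
/p/ (word-final): rule 2 targets it, but not word-initially → unchanged [p].

[vuːduːɡepatpop]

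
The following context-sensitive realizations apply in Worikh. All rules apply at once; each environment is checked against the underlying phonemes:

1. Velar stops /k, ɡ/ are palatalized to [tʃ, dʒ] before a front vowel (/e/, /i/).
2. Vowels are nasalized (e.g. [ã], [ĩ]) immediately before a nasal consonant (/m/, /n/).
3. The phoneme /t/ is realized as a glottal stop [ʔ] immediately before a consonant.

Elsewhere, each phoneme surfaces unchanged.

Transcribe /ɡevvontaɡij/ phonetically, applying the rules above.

/ɡ/ meets the environment for rule 1 (before a front vowel) → [dʒ].
/e/ — between /ɡ/ and /v/; rule 2 does not apply here → [e].
/v/ (between /e/ and /v/): no rule targets it → [v].
/v/ — not in any rule's target class → [v].
/o/ (between /v/ and /n/): before a nasal consonant, so rule 2 applies → [õ].
/n/ (between /o/ and /t/) is unaffected → [n].
/t/ (between /n/ and /a/): rule 3 targets it, but not immediately before a consonant → unchanged [t].
/a/ (between /t/ and /ɡ/) is in the target of rule 2 but the environment (before a nasal consonant) is not met → [a].
/ɡ/ (between /a/ and /i/) occurs before a front vowel → [dʒ] by rule 1.
/i/ — between /ɡ/ and /j/; rule 2 does not apply here → [i].
/j/ (word-final) is unaffected → [j].

[dʒevvõntadʒij]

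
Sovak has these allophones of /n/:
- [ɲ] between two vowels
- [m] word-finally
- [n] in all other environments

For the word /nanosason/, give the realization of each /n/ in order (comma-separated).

[n], [ɲ], [m]

Occurrence 1 (position 1): no conditioning environment matches → elsewhere allophone [n].
Occurrence 2 (position 3): between two vowels → [ɲ].
Occurrence 3 (position 9): word-finally → [m].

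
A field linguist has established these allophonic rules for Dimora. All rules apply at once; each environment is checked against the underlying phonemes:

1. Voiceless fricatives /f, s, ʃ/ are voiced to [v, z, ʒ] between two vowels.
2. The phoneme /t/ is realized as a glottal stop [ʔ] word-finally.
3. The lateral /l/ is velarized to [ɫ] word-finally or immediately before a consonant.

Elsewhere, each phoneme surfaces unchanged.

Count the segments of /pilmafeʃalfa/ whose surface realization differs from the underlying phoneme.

Segments that undergo a rule: /l/ → [ɫ] (rule 3); /f/ → [v] (rule 1); /ʃ/ → [ʒ] (rule 1); /l/ → [ɫ] (rule 3).
All other segments surface unchanged.

4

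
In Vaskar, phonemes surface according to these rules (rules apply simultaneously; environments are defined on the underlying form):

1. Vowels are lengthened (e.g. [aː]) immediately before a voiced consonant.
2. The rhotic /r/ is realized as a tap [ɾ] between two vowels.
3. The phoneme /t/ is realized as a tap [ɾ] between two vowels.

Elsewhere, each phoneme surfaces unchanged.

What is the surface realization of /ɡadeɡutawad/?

/ɡ/ stays [ɡ].
Rule 1 applies to /a/ (between /ɡ/ and /d/: before a voiced consonant) → [aː].
/d/ (between /a/ and /e/) is unaffected → [d].
/e/ (between /d/ and /ɡ/) occurs before a voiced consonant → [eː] by rule 1.
/ɡ/ (between /e/ and /u/): no rule targets it → [ɡ].
/u/ — between /ɡ/ and /t/; rule 1 does not apply here → [u].
/t/ (between /u/ and /a/): between two vowels, so rule 3 applies → [ɾ].
Rule 1 applies to /a/ (between /t/ and /w/: before a voiced consonant) → [aː].
/w/ (between /a/ and /a/): no rule targets it → [w].
/a/ (between /w/ and /d/): before a voiced consonant, so rule 1 applies → [aː].
/d/ stays [d].

[ɡaːdeːɡuɾaːwaːd]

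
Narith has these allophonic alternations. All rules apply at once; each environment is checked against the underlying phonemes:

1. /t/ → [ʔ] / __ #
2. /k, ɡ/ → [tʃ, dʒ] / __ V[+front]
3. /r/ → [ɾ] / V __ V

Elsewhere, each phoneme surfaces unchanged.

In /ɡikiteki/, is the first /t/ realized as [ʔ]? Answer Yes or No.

No

/t/ (between /i/ and /e/) fails the environment for rule 1, so it stays [t].
The actual realization is [t], not [ʔ].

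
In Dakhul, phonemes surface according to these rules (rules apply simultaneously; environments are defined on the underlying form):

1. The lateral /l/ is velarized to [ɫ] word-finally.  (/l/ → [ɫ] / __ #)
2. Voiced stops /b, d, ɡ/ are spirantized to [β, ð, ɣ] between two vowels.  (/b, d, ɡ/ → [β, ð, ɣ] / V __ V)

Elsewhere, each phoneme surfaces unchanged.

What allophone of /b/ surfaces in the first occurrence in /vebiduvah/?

/b/ (between /e/ and /i/) occurs between two vowels → [β] by rule 2.

[β]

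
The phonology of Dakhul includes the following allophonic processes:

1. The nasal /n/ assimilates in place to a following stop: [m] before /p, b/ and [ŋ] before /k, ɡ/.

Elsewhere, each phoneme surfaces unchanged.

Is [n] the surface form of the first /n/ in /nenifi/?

Yes

/n/ (word-initial) is in the target of rule 1 but the environment (before a labial or velar stop) is not met → [n].
The actual realization is [n], which matches [n].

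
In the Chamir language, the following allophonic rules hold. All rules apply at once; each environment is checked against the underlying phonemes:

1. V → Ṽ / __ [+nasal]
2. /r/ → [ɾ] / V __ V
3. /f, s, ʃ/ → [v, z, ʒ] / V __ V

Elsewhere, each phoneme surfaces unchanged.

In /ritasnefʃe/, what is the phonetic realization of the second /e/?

[e]

/e/ — word-final; rule 1 does not apply here → [e].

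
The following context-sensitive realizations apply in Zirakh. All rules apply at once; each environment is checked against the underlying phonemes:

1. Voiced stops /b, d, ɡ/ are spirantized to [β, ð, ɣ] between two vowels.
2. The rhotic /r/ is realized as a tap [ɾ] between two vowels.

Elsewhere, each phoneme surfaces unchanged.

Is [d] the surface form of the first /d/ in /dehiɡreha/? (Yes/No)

Yes

/d/ (word-initial) fails the environment for rule 1, so it stays [d].
The actual realization is [d], which matches [d].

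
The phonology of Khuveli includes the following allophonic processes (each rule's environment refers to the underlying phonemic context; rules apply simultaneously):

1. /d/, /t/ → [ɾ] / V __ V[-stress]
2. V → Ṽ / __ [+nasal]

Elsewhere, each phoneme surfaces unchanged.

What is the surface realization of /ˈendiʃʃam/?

Rule 2 applies to /e/ (word-initial: before a nasal consonant) → [ẽ].
/d/ (between /n/ and /i/): rule 1 targets it, but not between a vowel and a following unstressed vowel → unchanged [d].
/i/ (between /d/ and /ʃ/) fails the environment for rule 2, so it stays [i].
/a/ meets the environment for rule 2 (before a nasal consonant) → [ã].

[ˈẽndiʃʃãm]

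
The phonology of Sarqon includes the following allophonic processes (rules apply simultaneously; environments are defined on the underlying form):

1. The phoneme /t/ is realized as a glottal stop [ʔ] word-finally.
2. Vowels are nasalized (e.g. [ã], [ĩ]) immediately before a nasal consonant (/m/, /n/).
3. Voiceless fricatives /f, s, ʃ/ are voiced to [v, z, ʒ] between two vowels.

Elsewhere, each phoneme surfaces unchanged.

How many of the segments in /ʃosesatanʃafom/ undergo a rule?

Segments that undergo a rule: /s/ → [z] (rule 3); /s/ → [z] (rule 3); /a/ → [ã] (rule 2); /f/ → [v] (rule 3); /o/ → [õ] (rule 2).
All other segments surface unchanged.

5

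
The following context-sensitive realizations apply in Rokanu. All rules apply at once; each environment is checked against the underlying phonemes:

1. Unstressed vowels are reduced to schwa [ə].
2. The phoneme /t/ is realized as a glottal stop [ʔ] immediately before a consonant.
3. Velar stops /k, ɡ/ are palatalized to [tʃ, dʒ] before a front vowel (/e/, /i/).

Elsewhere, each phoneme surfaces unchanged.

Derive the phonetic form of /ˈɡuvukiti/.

[ˈɡuvətʃətə]

/ɡ/ (word-initial): rule 3 targets it, but not before a front vowel → unchanged [ɡ].
/u/ — between /ɡ/ and /v/; rule 1 does not apply here → [u].
/v/ stays [v].
/u/ meets the environment for rule 1 (in an unstressed syllable) → [ə].
Rule 3 applies to /k/ (between /u/ and /i/: before a front vowel) → [tʃ].
Rule 1 applies to /i/ (between /k/ and /t/: in an unstressed syllable) → [ə].
/t/ (between /i/ and /i/) is in the target of rule 2 but the environment (immediately before a consonant) is not met → [t].
Rule 1 applies to /i/ (word-final: in an unstressed syllable) → [ə].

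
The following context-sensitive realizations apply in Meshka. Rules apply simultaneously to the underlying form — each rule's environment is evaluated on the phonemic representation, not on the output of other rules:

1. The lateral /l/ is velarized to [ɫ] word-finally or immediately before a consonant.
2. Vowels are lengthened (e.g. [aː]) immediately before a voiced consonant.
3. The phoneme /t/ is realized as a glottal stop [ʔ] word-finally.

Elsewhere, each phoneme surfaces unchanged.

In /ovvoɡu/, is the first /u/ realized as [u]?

/u/ — word-final; rule 2 does not apply here → [u].
The actual realization is [u], which matches [u].

Yes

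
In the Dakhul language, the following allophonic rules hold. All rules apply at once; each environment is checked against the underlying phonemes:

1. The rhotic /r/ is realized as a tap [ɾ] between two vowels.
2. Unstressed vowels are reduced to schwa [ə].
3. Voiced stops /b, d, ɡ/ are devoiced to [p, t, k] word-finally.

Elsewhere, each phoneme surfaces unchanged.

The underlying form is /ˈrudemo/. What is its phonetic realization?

/r/ (word-initial) is in the target of rule 1 but the environment (between two vowels) is not met → [r].
/u/ (between /r/ and /d/): rule 2 targets it, but not in an unstressed syllable → unchanged [u].
/d/ (between /u/ and /e/): rule 3 targets it, but not word-finally → unchanged [d].
/e/ (between /d/ and /m/) occurs in an unstressed syllable → [ə] by rule 2.
/m/ (between /e/ and /o/): no rule targets it → [m].
/o/ meets the environment for rule 2 (in an unstressed syllable) → [ə].

[ˈrudəmə]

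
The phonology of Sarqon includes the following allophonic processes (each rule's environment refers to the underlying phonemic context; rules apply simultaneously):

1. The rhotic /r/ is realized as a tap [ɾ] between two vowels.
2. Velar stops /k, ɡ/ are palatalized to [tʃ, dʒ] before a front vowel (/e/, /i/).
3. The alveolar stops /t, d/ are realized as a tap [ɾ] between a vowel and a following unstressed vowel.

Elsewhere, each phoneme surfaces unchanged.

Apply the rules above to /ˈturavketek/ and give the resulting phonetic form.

/t/ — word-initial; rule 3 does not apply here → [t].
/r/ — between /u/ and /a/, between two vowels — surfaces as [ɾ] (rule 1).
Rule 2 applies to /k/ (between /v/ and /e/: before a front vowel) → [tʃ].
/t/ — between /e/ and /e/, between a vowel and a following unstressed vowel — surfaces as [ɾ] (rule 3).
/k/ (word-final) fails the environment for rule 2, so it stays [k].

[ˈtuɾavtʃeɾek]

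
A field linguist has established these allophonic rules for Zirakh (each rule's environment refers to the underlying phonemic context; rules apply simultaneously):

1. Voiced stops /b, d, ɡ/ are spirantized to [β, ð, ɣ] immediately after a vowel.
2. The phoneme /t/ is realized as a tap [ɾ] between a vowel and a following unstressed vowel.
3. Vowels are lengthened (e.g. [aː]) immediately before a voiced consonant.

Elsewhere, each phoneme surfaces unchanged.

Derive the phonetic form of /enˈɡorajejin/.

[eːnˈɡoːraːjeːjiːn]

/e/ meets the environment for rule 3 (before a voiced consonant) → [eː].
/n/ (between /e/ and /ɡ/) is unaffected → [n].
/ɡ/ — between /n/ and /o/; rule 1 does not apply here → [ɡ].
/o/ (between /ɡ/ and /r/) occurs before a voiced consonant → [oː] by rule 3.
/r/ — not in any rule's target class → [r].
/a/ (between /r/ and /j/): before a voiced consonant, so rule 3 applies → [aː].
/j/ (between /a/ and /e/) is unaffected → [j].
/e/ (between /j/ and /j/) occurs before a voiced consonant → [eː] by rule 3.
/j/ (between /e/ and /i/): no rule targets it → [j].
/i/ (between /j/ and /n/) occurs before a voiced consonant → [iː] by rule 3.
/n/ — not in any rule's target class → [n].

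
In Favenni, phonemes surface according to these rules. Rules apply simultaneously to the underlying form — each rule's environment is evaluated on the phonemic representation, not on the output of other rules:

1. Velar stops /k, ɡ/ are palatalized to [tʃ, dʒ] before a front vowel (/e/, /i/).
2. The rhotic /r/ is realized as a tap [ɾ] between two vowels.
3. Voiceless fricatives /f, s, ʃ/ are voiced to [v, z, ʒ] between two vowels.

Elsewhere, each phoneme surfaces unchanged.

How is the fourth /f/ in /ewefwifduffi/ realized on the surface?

[f]

/f/ (between /f/ and /i/) fails the environment for rule 3, so it stays [f].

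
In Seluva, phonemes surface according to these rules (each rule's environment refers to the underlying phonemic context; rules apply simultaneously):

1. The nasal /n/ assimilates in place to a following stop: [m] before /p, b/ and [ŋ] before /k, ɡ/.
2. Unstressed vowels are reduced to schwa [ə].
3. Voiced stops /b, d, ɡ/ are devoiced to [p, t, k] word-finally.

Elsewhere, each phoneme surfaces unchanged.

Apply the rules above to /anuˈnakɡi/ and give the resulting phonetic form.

[ənəˈnakɡə]

/a/ (word-initial) occurs in an unstressed syllable → [ə] by rule 2.
/n/ (between /a/ and /u/): rule 1 targets it, but not before a labial or velar stop → unchanged [n].
/u/ — between /n/ and /n/, in an unstressed syllable — surfaces as [ə] (rule 2).
/n/ (between /u/ and /a/): rule 1 targets it, but not before a labial or velar stop → unchanged [n].
/a/ (between /n/ and /k/): rule 2 targets it, but not in an unstressed syllable → unchanged [a].
/k/ (between /a/ and /ɡ/) is unaffected → [k].
/ɡ/ (between /k/ and /i/) is in the target of rule 3 but the environment (word-finally) is not met → [ɡ].
/i/ (word-final): in an unstressed syllable, so rule 2 applies → [ə].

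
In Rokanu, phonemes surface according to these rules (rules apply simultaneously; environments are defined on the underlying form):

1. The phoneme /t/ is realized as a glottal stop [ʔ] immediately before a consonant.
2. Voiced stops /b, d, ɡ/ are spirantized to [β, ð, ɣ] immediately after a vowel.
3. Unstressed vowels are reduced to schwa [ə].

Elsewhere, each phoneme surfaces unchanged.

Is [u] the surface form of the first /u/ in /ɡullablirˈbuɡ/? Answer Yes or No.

/u/ meets the environment for rule 3 (in an unstressed syllable) → [ə].
The actual realization is [ə], not [u].

No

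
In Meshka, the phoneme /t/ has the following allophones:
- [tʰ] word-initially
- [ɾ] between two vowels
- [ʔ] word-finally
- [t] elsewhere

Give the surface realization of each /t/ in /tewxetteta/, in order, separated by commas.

[tʰ], [t], [t], [ɾ]

Occurrence 1 (position 1): word-initially → [tʰ].
Occurrence 2 (position 6): no conditioning environment matches → elsewhere allophone [t].
Occurrence 3 (position 7): no conditioning environment matches → elsewhere allophone [t].
Occurrence 4 (position 9): between two vowels → [ɾ].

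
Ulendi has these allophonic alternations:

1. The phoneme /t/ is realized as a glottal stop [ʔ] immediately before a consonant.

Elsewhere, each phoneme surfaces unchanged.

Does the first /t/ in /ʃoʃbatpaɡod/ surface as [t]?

Rule 1 applies to /t/ (between /a/ and /p/: immediately before a consonant) → [ʔ].
The actual realization is [ʔ], not [t].

No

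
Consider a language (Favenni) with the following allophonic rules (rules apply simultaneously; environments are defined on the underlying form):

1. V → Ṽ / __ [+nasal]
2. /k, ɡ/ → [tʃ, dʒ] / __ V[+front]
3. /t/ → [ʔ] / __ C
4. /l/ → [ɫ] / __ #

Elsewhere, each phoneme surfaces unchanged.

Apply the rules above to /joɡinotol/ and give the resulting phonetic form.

[jodʒĩnotoɫ]

/j/ — not in any rule's target class → [j].
/o/ (between /j/ and /ɡ/): rule 1 targets it, but not before a nasal consonant → unchanged [o].
/ɡ/ (between /o/ and /i/): before a front vowel, so rule 2 applies → [dʒ].
/i/ (between /ɡ/ and /n/) occurs before a nasal consonant → [ĩ] by rule 1.
/n/ — not in any rule's target class → [n].
/o/ (between /n/ and /t/) fails the environment for rule 1, so it stays [o].
/t/ (between /o/ and /o/): rule 3 targets it, but not immediately before a consonant → unchanged [t].
/o/ — between /t/ and /l/; rule 1 does not apply here → [o].
/l/ meets the environment for rule 4 (word-finally) → [ɫ].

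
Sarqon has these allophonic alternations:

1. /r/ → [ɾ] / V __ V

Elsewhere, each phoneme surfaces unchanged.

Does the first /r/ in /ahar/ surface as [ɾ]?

No

/r/ (word-final) is in the target of rule 1 but the environment (between two vowels) is not met → [r].
The actual realization is [r], not [ɾ].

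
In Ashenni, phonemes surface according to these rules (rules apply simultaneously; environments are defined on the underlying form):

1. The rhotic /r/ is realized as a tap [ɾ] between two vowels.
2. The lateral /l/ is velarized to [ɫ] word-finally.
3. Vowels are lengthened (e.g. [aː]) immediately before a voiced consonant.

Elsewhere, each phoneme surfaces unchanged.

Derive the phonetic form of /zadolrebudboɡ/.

[zaːdoːlreːbuːdboːɡ]

/z/ stays [z].
Rule 3 applies to /a/ (between /z/ and /d/: before a voiced consonant) → [aː].
/d/ (between /a/ and /o/) is unaffected → [d].
/o/ (between /d/ and /l/) occurs before a voiced consonant → [oː] by rule 3.
/l/ (between /o/ and /r/): rule 2 targets it, but not word-finally → unchanged [l].
/r/ (between /l/ and /e/) is in the target of rule 1 but the environment (between two vowels) is not met → [r].
/e/ (between /r/ and /b/): before a voiced consonant, so rule 3 applies → [eː].
/b/ stays [b].
/u/ meets the environment for rule 3 (before a voiced consonant) → [uː].
/d/ stays [d].
/b/ (between /d/ and /o/): no rule targets it → [b].
/o/ meets the environment for rule 3 (before a voiced consonant) → [oː].
/ɡ/ (word-final) is unaffected → [ɡ].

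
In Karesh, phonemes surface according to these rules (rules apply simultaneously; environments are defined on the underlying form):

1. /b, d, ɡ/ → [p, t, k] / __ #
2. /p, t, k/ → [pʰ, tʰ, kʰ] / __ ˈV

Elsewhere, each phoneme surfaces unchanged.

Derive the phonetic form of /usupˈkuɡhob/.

[usupˈkʰuɡhop]

/u/ (word-initial): no rule targets it → [u].
/s/ stays [s].
/u/ (between /s/ and /p/) is unaffected → [u].
/p/ (between /u/ and /k/) fails the environment for rule 2, so it stays [p].
Rule 2 applies to /k/ (between /p/ and /u/: immediately before a stressed vowel) → [kʰ].
/u/ stays [u].
/ɡ/ (between /u/ and /h/) fails the environment for rule 1, so it stays [ɡ].
/h/ (between /ɡ/ and /o/): no rule targets it → [h].
/o/ — not in any rule's target class → [o].
/b/ (word-final) occurs word-finally → [p] by rule 1.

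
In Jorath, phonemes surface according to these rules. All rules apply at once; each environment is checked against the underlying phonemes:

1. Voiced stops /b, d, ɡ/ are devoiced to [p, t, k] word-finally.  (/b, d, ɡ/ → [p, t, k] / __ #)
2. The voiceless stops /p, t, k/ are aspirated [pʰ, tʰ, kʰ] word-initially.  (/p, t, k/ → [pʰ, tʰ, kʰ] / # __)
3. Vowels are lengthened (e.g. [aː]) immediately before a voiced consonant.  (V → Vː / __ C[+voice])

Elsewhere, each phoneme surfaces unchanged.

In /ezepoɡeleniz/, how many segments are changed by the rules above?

Segments that undergo a rule: /e/ → [eː] (rule 3); /o/ → [oː] (rule 3); /e/ → [eː] (rule 3); /e/ → [eː] (rule 3); /i/ → [iː] (rule 3).
All other segments surface unchanged.

5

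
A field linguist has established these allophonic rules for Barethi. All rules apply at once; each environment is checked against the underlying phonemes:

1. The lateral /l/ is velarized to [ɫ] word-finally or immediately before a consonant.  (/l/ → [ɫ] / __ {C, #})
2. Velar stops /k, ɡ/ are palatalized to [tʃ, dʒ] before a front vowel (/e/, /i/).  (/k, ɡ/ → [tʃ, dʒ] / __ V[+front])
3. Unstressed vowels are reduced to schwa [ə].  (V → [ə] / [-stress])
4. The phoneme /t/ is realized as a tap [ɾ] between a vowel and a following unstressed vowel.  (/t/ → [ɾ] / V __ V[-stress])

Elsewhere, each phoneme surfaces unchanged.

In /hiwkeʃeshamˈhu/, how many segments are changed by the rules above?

5

Segments that undergo a rule: /i/ → [ə] (rule 3); /k/ → [tʃ] (rule 2); /e/ → [ə] (rule 3); /e/ → [ə] (rule 3); /a/ → [ə] (rule 3).
All other segments surface unchanged.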